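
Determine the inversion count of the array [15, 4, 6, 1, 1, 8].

Finding inversions in [15, 4, 6, 1, 1, 8]:

(0, 1): arr[0]=15 > arr[1]=4
(0, 2): arr[0]=15 > arr[2]=6
(0, 3): arr[0]=15 > arr[3]=1
(0, 4): arr[0]=15 > arr[4]=1
(0, 5): arr[0]=15 > arr[5]=8
(1, 3): arr[1]=4 > arr[3]=1
(1, 4): arr[1]=4 > arr[4]=1
(2, 3): arr[2]=6 > arr[3]=1
(2, 4): arr[2]=6 > arr[4]=1

Total inversions: 9

The array has 9 inversion(s): (0,1), (0,2), (0,3), (0,4), (0,5), (1,3), (1,4), (2,3), (2,4). Each pair (i,j) satisfies i < j and arr[i] > arr[j].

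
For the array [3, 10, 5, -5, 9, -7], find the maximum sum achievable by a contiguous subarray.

Using Kadane's algorithm on [3, 10, 5, -5, 9, -7]:

Scanning through the array:
Position 1 (value 10): max_ending_here = 13, max_so_far = 13
Position 2 (value 5): max_ending_here = 18, max_so_far = 18
Position 3 (value -5): max_ending_here = 13, max_so_far = 18
Position 4 (value 9): max_ending_here = 22, max_so_far = 22
Position 5 (value -7): max_ending_here = 15, max_so_far = 22

Maximum subarray: [3, 10, 5, -5, 9]
Maximum sum: 22

The maximum subarray is [3, 10, 5, -5, 9] with sum 22. This subarray runs from index 0 to index 4.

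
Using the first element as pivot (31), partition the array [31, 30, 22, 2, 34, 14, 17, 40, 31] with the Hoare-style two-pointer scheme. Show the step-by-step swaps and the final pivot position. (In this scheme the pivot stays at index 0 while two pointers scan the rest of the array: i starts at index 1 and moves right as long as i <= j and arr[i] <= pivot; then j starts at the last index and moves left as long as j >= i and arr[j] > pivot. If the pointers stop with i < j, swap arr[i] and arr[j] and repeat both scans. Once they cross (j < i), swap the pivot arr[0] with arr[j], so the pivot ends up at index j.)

Hoare-style two-pointer partition with pivot = 31:

Initial array: [31, 30, 22, 2, 34, 14, 17, 40, 31]

Pointers start at i = 1, j = 8.
i stops at index 4 (arr[4]=34 > 31), j stops at index 8 (arr[8]=31 <= 31): swap arr[4] and arr[8], array becomes [31, 30, 22, 2, 31, 14, 17, 40, 34]
i ends at 7, j ends at 6: the pointers have crossed (j < i), so scanning stops.

Swap pivot arr[0] with arr[6] to place pivot at position 6: [17, 30, 22, 2, 31, 14, 31, 40, 34]
Pivot position: 6

After partitioning with pivot 31, the array becomes [17, 30, 22, 2, 31, 14, 31, 40, 34]. The pivot is placed at index 6. All elements to the left of the pivot are <= 31, and all elements to the right are > 31.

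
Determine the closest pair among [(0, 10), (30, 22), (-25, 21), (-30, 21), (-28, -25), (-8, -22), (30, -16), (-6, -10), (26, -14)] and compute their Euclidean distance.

Computing all pairwise distances among 9 points:

d((0, 10), (30, 22)) = 32.311
d((0, 10), (-25, 21)) = 27.313
d((0, 10), (-30, 21)) = 31.9531
d((0, 10), (-28, -25)) = 44.8219
d((0, 10), (-8, -22)) = 32.9848
d((0, 10), (30, -16)) = 39.6989
d((0, 10), (-6, -10)) = 20.8806
d((0, 10), (26, -14)) = 35.3836
d((30, 22), (-25, 21)) = 55.0091
d((30, 22), (-30, 21)) = 60.0083
d((30, 22), (-28, -25)) = 74.6525
d((30, 22), (-8, -22)) = 58.1378
d((30, 22), (30, -16)) = 38.0
d((30, 22), (-6, -10)) = 48.1664
d((30, 22), (26, -14)) = 36.2215
d((-25, 21), (-30, 21)) = 5.0
d((-25, 21), (-28, -25)) = 46.0977
d((-25, 21), (-8, -22)) = 46.2385
d((-25, 21), (30, -16)) = 66.2873
d((-25, 21), (-6, -10)) = 36.3593
d((-25, 21), (26, -14)) = 61.8547
d((-30, 21), (-28, -25)) = 46.0435
d((-30, 21), (-8, -22)) = 48.3011
d((-30, 21), (30, -16)) = 70.4911
d((-30, 21), (-6, -10)) = 39.2046
d((-30, 21), (26, -14)) = 66.0379
d((-28, -25), (-8, -22)) = 20.2237
d((-28, -25), (30, -16)) = 58.6941
d((-28, -25), (-6, -10)) = 26.6271
d((-28, -25), (26, -14)) = 55.109
d((-8, -22), (30, -16)) = 38.4708
d((-8, -22), (-6, -10)) = 12.1655
d((-8, -22), (26, -14)) = 34.9285
d((30, -16), (-6, -10)) = 36.4966
d((30, -16), (26, -14)) = 4.4721 <-- minimum
d((-6, -10), (26, -14)) = 32.249

Closest pair: (30, -16) and (26, -14) with distance 4.4721

The closest pair is (30, -16) and (26, -14) with Euclidean distance 4.4721. For 9 points, brute-force pairwise comparison is shown above. For large n, the divide-and-conquer algorithm (sort by x, recurse on halves, check the dividing strip) achieves O(n log n).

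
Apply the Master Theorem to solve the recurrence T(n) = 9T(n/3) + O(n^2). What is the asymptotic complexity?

Master Theorem for T(n) = 9T(n/3) + O(n^2):

a = 9, b = 3, c = 2
log_b(a) = log_3(9) = 2.0000

Case 2: c = 2 = log_3(9) = 2.0000
T(n) = O(n^2 log n) = O(n^2 log n)

For T(n) = 9T(n/3) + O(n^2): log_3(9) = 2.0000. This is Case 2 of the Master Theorem (c = log_b(a), equal work at all levels), giving O(n^2 log n).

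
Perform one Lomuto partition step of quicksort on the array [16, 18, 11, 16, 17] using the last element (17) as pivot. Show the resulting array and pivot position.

Lomuto partition with pivot = 17:

Initial array: [16, 18, 11, 16, 17]

arr[0]=16 <= 17: swap with position 0, array becomes [16, 18, 11, 16, 17]
arr[1]=18 > 17: no swap
arr[2]=11 <= 17: swap with position 1, array becomes [16, 11, 18, 16, 17]
arr[3]=16 <= 17: swap with position 2, array becomes [16, 11, 16, 18, 17]

Place pivot at position 3: [16, 11, 16, 17, 18]
Pivot position: 3

After partitioning with pivot 17, the array becomes [16, 11, 16, 17, 18]. The pivot is placed at index 3. All elements to the left of the pivot are <= 17, and all elements to the right are > 17.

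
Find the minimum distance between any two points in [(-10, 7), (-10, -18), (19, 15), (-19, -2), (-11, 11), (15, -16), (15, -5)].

Computing all pairwise distances among 7 points:

d((-10, 7), (-10, -18)) = 25.0
d((-10, 7), (19, 15)) = 30.0832
d((-10, 7), (-19, -2)) = 12.7279
d((-10, 7), (-11, 11)) = 4.1231 <-- minimum
d((-10, 7), (15, -16)) = 33.9706
d((-10, 7), (15, -5)) = 27.7308
d((-10, -18), (19, 15)) = 43.9318
d((-10, -18), (-19, -2)) = 18.3576
d((-10, -18), (-11, 11)) = 29.0172
d((-10, -18), (15, -16)) = 25.0799
d((-10, -18), (15, -5)) = 28.178
d((19, 15), (-19, -2)) = 41.6293
d((19, 15), (-11, 11)) = 30.2655
d((19, 15), (15, -16)) = 31.257
d((19, 15), (15, -5)) = 20.3961
d((-19, -2), (-11, 11)) = 15.2643
d((-19, -2), (15, -16)) = 36.7696
d((-19, -2), (15, -5)) = 34.1321
d((-11, 11), (15, -16)) = 37.4833
d((-11, 11), (15, -5)) = 30.5287
d((15, -16), (15, -5)) = 11.0

Closest pair: (-10, 7) and (-11, 11) with distance 4.1231

The closest pair is (-10, 7) and (-11, 11) with Euclidean distance 4.1231. For 7 points, brute-force pairwise comparison is shown above. For large n, the divide-and-conquer algorithm (sort by x, recurse on halves, check the dividing strip) achieves O(n log n).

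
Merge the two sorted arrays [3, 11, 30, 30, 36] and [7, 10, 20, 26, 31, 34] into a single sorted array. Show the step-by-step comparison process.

Merging process:

Compare 3 vs 7: take 3 from left. Merged: [3]
Compare 11 vs 7: take 7 from right. Merged: [3, 7]
Compare 11 vs 10: take 10 from right. Merged: [3, 7, 10]
Compare 11 vs 20: take 11 from left. Merged: [3, 7, 10, 11]
Compare 30 vs 20: take 20 from right. Merged: [3, 7, 10, 11, 20]
Compare 30 vs 26: take 26 from right. Merged: [3, 7, 10, 11, 20, 26]
Compare 30 vs 31: take 30 from left. Merged: [3, 7, 10, 11, 20, 26, 30]
Compare 30 vs 31: take 30 from left. Merged: [3, 7, 10, 11, 20, 26, 30, 30]
Compare 36 vs 31: take 31 from right. Merged: [3, 7, 10, 11, 20, 26, 30, 30, 31]
Compare 36 vs 34: take 34 from right. Merged: [3, 7, 10, 11, 20, 26, 30, 30, 31, 34]
Append remaining from left: [36]. Merged: [3, 7, 10, 11, 20, 26, 30, 30, 31, 34, 36]

Final merged array: [3, 7, 10, 11, 20, 26, 30, 30, 31, 34, 36]
Total comparisons: 10

The merged array is [3, 7, 10, 11, 20, 26, 30, 30, 31, 34, 36], requiring 10 comparisons. The merge step runs in O(n) time where n is the total number of elements.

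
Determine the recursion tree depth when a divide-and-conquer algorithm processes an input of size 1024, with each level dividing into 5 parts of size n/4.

For divide and conquer with division factor 4:

Problem sizes at each level:
Level 0: 1024
Level 1: 256
Level 2: 64
Level 3: 16
Level 4: 4
Level 5: 1

The root is level 0 and the size-1 base case is level 5 (the tree spans levels 0 through 5, i.e. 6 levels counting the root), so the depth is the number of divisions: log_4(1024) = 5

The recursion tree depth is log_4(1024) = 5. At each level, the problem size is divided by 4, so it takes 5 divisions to reduce to a base case of size 1. The algorithm makes 5 recursive calls at each level.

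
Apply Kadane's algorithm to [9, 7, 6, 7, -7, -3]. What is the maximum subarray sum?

Using Kadane's algorithm on [9, 7, 6, 7, -7, -3]:

Scanning through the array:
Position 1 (value 7): max_ending_here = 16, max_so_far = 16
Position 2 (value 6): max_ending_here = 22, max_so_far = 22
Position 3 (value 7): max_ending_here = 29, max_so_far = 29
Position 4 (value -7): max_ending_here = 22, max_so_far = 29
Position 5 (value -3): max_ending_here = 19, max_so_far = 29

Maximum subarray: [9, 7, 6, 7]
Maximum sum: 29

The maximum subarray is [9, 7, 6, 7] with sum 29. This subarray runs from index 0 to index 3.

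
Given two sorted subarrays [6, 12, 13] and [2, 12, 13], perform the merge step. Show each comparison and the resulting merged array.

Merging process:

Compare 6 vs 2: take 2 from right. Merged: [2]
Compare 6 vs 12: take 6 from left. Merged: [2, 6]
Compare 12 vs 12: take 12 from left. Merged: [2, 6, 12]
Compare 13 vs 12: take 12 from right. Merged: [2, 6, 12, 12]
Compare 13 vs 13: take 13 from left. Merged: [2, 6, 12, 12, 13]
Append remaining from right: [13]. Merged: [2, 6, 12, 12, 13, 13]

Final merged array: [2, 6, 12, 12, 13, 13]
Total comparisons: 5

The merged array is [2, 6, 12, 12, 13, 13], requiring 5 comparisons. The merge step runs in O(n) time where n is the total number of elements.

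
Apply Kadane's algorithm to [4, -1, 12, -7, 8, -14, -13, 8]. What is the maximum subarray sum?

Using Kadane's algorithm on [4, -1, 12, -7, 8, -14, -13, 8]:

Scanning through the array:
Position 1 (value -1): max_ending_here = 3, max_so_far = 4
Position 2 (value 12): max_ending_here = 15, max_so_far = 15
Position 3 (value -7): max_ending_here = 8, max_so_far = 15
Position 4 (value 8): max_ending_here = 16, max_so_far = 16
Position 5 (value -14): max_ending_here = 2, max_so_far = 16
Position 6 (value -13): max_ending_here = -11, max_so_far = 16
Position 7 (value 8): max_ending_here = 8, max_so_far = 16

Maximum subarray: [4, -1, 12, -7, 8]
Maximum sum: 16

The maximum subarray is [4, -1, 12, -7, 8] with sum 16. This subarray runs from index 0 to index 4.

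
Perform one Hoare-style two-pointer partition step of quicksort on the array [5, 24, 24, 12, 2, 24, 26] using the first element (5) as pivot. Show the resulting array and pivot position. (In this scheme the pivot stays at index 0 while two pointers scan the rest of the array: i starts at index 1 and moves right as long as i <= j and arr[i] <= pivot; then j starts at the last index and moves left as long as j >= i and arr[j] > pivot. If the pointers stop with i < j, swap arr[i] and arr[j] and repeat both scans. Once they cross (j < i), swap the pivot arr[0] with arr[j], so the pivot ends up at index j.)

Hoare-style two-pointer partition with pivot = 5:

Initial array: [5, 24, 24, 12, 2, 24, 26]

Pointers start at i = 1, j = 6.
i stops at index 1 (arr[1]=24 > 5), j stops at index 4 (arr[4]=2 <= 5): swap arr[1] and arr[4], array becomes [5, 2, 24, 12, 24, 24, 26]
i ends at 2, j ends at 1: the pointers have crossed (j < i), so scanning stops.

Swap pivot arr[0] with arr[1] to place pivot at position 1: [2, 5, 24, 12, 24, 24, 26]
Pivot position: 1

After partitioning with pivot 5, the array becomes [2, 5, 24, 12, 24, 24, 26]. The pivot is placed at index 1. All elements to the left of the pivot are <= 5, and all elements to the right are > 5.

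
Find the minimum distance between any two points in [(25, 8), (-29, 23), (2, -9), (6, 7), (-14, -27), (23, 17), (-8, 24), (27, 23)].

Computing all pairwise distances among 8 points:

d((25, 8), (-29, 23)) = 56.0446
d((25, 8), (2, -9)) = 28.6007
d((25, 8), (6, 7)) = 19.0263
d((25, 8), (-14, -27)) = 52.4023
d((25, 8), (23, 17)) = 9.2195
d((25, 8), (-8, 24)) = 36.6742
d((25, 8), (27, 23)) = 15.1327
d((-29, 23), (2, -9)) = 44.5533
d((-29, 23), (6, 7)) = 38.4838
d((-29, 23), (-14, -27)) = 52.2015
d((-29, 23), (23, 17)) = 52.345
d((-29, 23), (-8, 24)) = 21.0238
d((-29, 23), (27, 23)) = 56.0
d((2, -9), (6, 7)) = 16.4924
d((2, -9), (-14, -27)) = 24.0832
d((2, -9), (23, 17)) = 33.4215
d((2, -9), (-8, 24)) = 34.4819
d((2, -9), (27, 23)) = 40.6079
d((6, 7), (-14, -27)) = 39.4462
d((6, 7), (23, 17)) = 19.7231
d((6, 7), (-8, 24)) = 22.0227
d((6, 7), (27, 23)) = 26.4008
d((-14, -27), (23, 17)) = 57.4891
d((-14, -27), (-8, 24)) = 51.3517
d((-14, -27), (27, 23)) = 64.6607
d((23, 17), (-8, 24)) = 31.7805
d((23, 17), (27, 23)) = 7.2111 <-- minimum
d((-8, 24), (27, 23)) = 35.0143

Closest pair: (23, 17) and (27, 23) with distance 7.2111

The closest pair is (23, 17) and (27, 23) with Euclidean distance 7.2111. For 8 points, brute-force pairwise comparison is shown above. For large n, the divide-and-conquer algorithm (sort by x, recurse on halves, check the dividing strip) achieves O(n log n).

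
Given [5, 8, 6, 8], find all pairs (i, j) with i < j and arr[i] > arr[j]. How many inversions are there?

Finding inversions in [5, 8, 6, 8]:

(1, 2): arr[1]=8 > arr[2]=6

Total inversions: 1

The array has 1 inversion(s): (1,2). Each pair (i,j) satisfies i < j and arr[i] > arr[j].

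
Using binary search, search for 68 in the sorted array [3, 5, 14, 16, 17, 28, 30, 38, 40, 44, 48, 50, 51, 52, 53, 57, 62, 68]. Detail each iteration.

Binary search for 68 in [3, 5, 14, 16, 17, 28, 30, 38, 40, 44, 48, 50, 51, 52, 53, 57, 62, 68]:

lo=0, hi=17, mid=8, arr[mid]=40 -> 40 < 68, search right half
lo=9, hi=17, mid=13, arr[mid]=52 -> 52 < 68, search right half
lo=14, hi=17, mid=15, arr[mid]=57 -> 57 < 68, search right half
lo=16, hi=17, mid=16, arr[mid]=62 -> 62 < 68, search right half
lo=17, hi=17, mid=17, arr[mid]=68 -> Found target at index 17!

Binary search finds 68 at index 17 after 5 comparisons. The search repeatedly halves the search space by comparing with the middle element.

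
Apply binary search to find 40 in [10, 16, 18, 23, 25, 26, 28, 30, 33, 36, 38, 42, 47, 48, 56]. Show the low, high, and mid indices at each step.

Binary search for 40 in [10, 16, 18, 23, 25, 26, 28, 30, 33, 36, 38, 42, 47, 48, 56]:

lo=0, hi=14, mid=7, arr[mid]=30 -> 30 < 40, search right half
lo=8, hi=14, mid=11, arr[mid]=42 -> 42 > 40, search left half
lo=8, hi=10, mid=9, arr[mid]=36 -> 36 < 40, search right half
lo=10, hi=10, mid=10, arr[mid]=38 -> 38 < 40, search right half
lo=11 > hi=10, target 40 not found

Binary search determines that 40 is not in the array after 4 comparisons. The search space was exhausted without finding the target.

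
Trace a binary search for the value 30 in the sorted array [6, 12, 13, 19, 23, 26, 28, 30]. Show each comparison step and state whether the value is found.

Binary search for 30 in [6, 12, 13, 19, 23, 26, 28, 30]:

lo=0, hi=7, mid=3, arr[mid]=19 -> 19 < 30, search right half
lo=4, hi=7, mid=5, arr[mid]=26 -> 26 < 30, search right half
lo=6, hi=7, mid=6, arr[mid]=28 -> 28 < 30, search right half
lo=7, hi=7, mid=7, arr[mid]=30 -> Found target at index 7!

Binary search finds 30 at index 7 after 4 comparisons. The search repeatedly halves the search space by comparing with the middle element.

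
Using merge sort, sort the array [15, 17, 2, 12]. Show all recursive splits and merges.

Merge sort trace:

Split: [15, 17, 2, 12] -> [15, 17] and [2, 12]
  Split: [15, 17] -> [15] and [17]
  Merge: [15] + [17] -> [15, 17]
  Split: [2, 12] -> [2] and [12]
  Merge: [2] + [12] -> [2, 12]
Merge: [15, 17] + [2, 12] -> [2, 12, 15, 17]

Final sorted array: [2, 12, 15, 17]

The merge sort proceeds by recursively splitting the array and merging sorted halves.
After all merges, the sorted array is [2, 12, 15, 17].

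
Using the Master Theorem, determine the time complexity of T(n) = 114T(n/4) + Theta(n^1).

Master Theorem for T(n) = 114T(n/4) + O(n^1):

a = 114, b = 4, c = 1
log_b(a) = log_4(114) = 3.4164

Case 1: c = 1 < log_4(114) = 3.4164
T(n) = O(n^(log_4 114))

For T(n) = 114T(n/4) + O(n^1): log_4(114) = 3.4164. This is Case 1 of the Master Theorem (c < log_b(a), work dominated by leaves), giving O(n^(log_4 114)).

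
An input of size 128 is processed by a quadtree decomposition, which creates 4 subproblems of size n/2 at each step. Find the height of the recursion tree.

For divide and conquer with division factor 2:

Problem sizes at each level:
Level 0: 128
Level 1: 64
Level 2: 32
Level 3: 16
Level 4: 8
Level 5: 4
Level 6: 2
Level 7: 1

The root is level 0 and the size-1 base case is level 7 (the tree spans levels 0 through 7, i.e. 8 levels counting the root), so the depth is the number of divisions: log_2(128) = 7

The recursion tree depth is log_2(128) = 7. At each level, the problem size is divided by 2, so it takes 7 divisions to reduce to a base case of size 1. The algorithm makes 4 recursive calls at each level.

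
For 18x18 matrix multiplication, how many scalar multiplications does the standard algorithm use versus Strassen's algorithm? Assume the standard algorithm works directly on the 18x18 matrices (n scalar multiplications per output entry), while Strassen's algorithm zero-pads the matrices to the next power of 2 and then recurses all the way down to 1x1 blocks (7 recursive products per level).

Matrix multiplication for 18x18 matrices:

Strassen's algorithm requires power-of-2 dimensions. Pad 18x18 to 32x32 (next power of 2).

Standard algorithm: 18^3 = 5832 multiplications
Strassen's algorithm: 7^(log2(32)) = 7^5 = 16807 multiplications
Difference: 5832 - 16807 = -10975 (Strassen uses MORE here due to padding overhead — for small or just-over-power-of-2 n, padding can outweigh the per-level savings)

Standard: 5832 multiplications (18^3). Strassen: 16807 multiplications (7^5, after padding to 32x32). Strassen reduces 8 recursive multiplications to 7 at each level.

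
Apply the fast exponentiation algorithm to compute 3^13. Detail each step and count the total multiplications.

Computing 3^13 by squaring (build up from 3^1; each line after the first costs one multiplication):

3^1 = 3
3^2 = (3^1)^2 = 3^2 = 9
3^3 = 3 * 3^2 = 3 * 9 = 27
3^6 = (3^3)^2 = 27^2 = 729
3^12 = (3^6)^2 = 729^2 = 531441
3^13 = 3 * 3^12 = 3 * 531441 = 1594323

Result: 1594323
Multiplications needed: 5 (5 lines after 3^1)

3^13 = 1594323. Using exponentiation by squaring, this requires 5 multiplications. The key idea: if the exponent is even, square the half-power; if odd, multiply by the base once.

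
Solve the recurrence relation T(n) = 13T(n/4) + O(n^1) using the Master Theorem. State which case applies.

Master Theorem for T(n) = 13T(n/4) + O(n^1):

a = 13, b = 4, c = 1
log_b(a) = log_4(13) = 1.8502

Case 1: c = 1 < log_4(13) = 1.8502
T(n) = O(n^(log_4 13))

For T(n) = 13T(n/4) + O(n^1): log_4(13) = 1.8502. This is Case 1 of the Master Theorem (c < log_b(a), work dominated by leaves), giving O(n^(log_4 13)).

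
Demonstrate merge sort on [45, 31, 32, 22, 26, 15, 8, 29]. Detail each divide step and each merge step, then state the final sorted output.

Merge sort trace:

Split: [45, 31, 32, 22, 26, 15, 8, 29] -> [45, 31, 32, 22] and [26, 15, 8, 29]
  Split: [45, 31, 32, 22] -> [45, 31] and [32, 22]
    Split: [45, 31] -> [45] and [31]
    Merge: [45] + [31] -> [31, 45]
    Split: [32, 22] -> [32] and [22]
    Merge: [32] + [22] -> [22, 32]
  Merge: [31, 45] + [22, 32] -> [22, 31, 32, 45]
  Split: [26, 15, 8, 29] -> [26, 15] and [8, 29]
    Split: [26, 15] -> [26] and [15]
    Merge: [26] + [15] -> [15, 26]
    Split: [8, 29] -> [8] and [29]
    Merge: [8] + [29] -> [8, 29]
  Merge: [15, 26] + [8, 29] -> [8, 15, 26, 29]
Merge: [22, 31, 32, 45] + [8, 15, 26, 29] -> [8, 15, 22, 26, 29, 31, 32, 45]

Final sorted array: [8, 15, 22, 26, 29, 31, 32, 45]

The merge sort proceeds by recursively splitting the array and merging sorted halves.
After all merges, the sorted array is [8, 15, 22, 26, 29, 31, 32, 45].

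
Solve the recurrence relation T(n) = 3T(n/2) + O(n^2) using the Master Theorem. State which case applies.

Master Theorem for T(n) = 3T(n/2) + O(n^2):

a = 3, b = 2, c = 2
log_b(a) = log_2(3) = 1.5850

Case 3: c = 2 > log_2(3) = 1.5850
T(n) = O(n^2) = O(n^2)

For T(n) = 3T(n/2) + O(n^2): log_2(3) = 1.5850. This is Case 3 of the Master Theorem (c > log_b(a), work dominated by root), giving O(n^2).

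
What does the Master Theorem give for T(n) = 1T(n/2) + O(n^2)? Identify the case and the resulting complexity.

Master Theorem for T(n) = 1T(n/2) + O(n^2):

a = 1, b = 2, c = 2
log_b(a) = log_2(1) = 0.0000

Case 3: c = 2 > log_2(1) = 0.0000
T(n) = O(n^2) = O(n^2)

For T(n) = 1T(n/2) + O(n^2): log_2(1) = 0.0000. This is Case 3 of the Master Theorem (c > log_b(a), work dominated by root), giving O(n^2).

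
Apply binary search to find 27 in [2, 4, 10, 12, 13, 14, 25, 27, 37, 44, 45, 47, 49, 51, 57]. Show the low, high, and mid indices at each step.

Binary search for 27 in [2, 4, 10, 12, 13, 14, 25, 27, 37, 44, 45, 47, 49, 51, 57]:

lo=0, hi=14, mid=7, arr[mid]=27 -> Found target at index 7!

Binary search finds 27 at index 7 after 1 comparisons. The search repeatedly halves the search space by comparing with the middle element.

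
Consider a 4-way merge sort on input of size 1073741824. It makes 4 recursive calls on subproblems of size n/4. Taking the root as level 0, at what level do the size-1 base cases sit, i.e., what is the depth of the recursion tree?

For divide and conquer with division factor 4:

Problem sizes at each level:
Level 0: 1073741824
Level 1: 268435456
Level 2: 67108864
Level 3: 16777216
Level 4: 4194304
Level 5: 1048576
Level 6: 262144
Level 7: 65536
Level 8: 16384
Level 9: 4096
Level 10: 1024
Level 11: 256
Level 12: 64
Level 13: 16
Level 14: 4
Level 15: 1

The root is level 0 and the size-1 base case is level 15 (the tree spans levels 0 through 15, i.e. 16 levels counting the root), so the depth is the number of divisions: log_4(1073741824) = 15

The recursion tree depth is log_4(1073741824) = 15. At each level, the problem size is divided by 4, so it takes 15 divisions to reduce to a base case of size 1. The algorithm makes 4 recursive calls at each level.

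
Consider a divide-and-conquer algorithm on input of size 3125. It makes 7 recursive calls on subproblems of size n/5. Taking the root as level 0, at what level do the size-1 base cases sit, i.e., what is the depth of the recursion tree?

For divide and conquer with division factor 5:

Problem sizes at each level:
Level 0: 3125
Level 1: 625
Level 2: 125
Level 3: 25
Level 4: 5
Level 5: 1

The root is level 0 and the size-1 base case is level 5 (the tree spans levels 0 through 5, i.e. 6 levels counting the root), so the depth is the number of divisions: log_5(3125) = 5

The recursion tree depth is log_5(3125) = 5. At each level, the problem size is divided by 5, so it takes 5 divisions to reduce to a base case of size 1. The algorithm makes 7 recursive calls at each level.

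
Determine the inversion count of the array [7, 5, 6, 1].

Finding inversions in [7, 5, 6, 1]:

(0, 1): arr[0]=7 > arr[1]=5
(0, 2): arr[0]=7 > arr[2]=6
(0, 3): arr[0]=7 > arr[3]=1
(1, 3): arr[1]=5 > arr[3]=1
(2, 3): arr[2]=6 > arr[3]=1

Total inversions: 5

The array has 5 inversion(s): (0,1), (0,2), (0,3), (1,3), (2,3). Each pair (i,j) satisfies i < j and arr[i] > arr[j].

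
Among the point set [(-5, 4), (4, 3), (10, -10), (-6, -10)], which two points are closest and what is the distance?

Computing all pairwise distances among 4 points:

d((-5, 4), (4, 3)) = 9.0554 <-- minimum
d((-5, 4), (10, -10)) = 20.5183
d((-5, 4), (-6, -10)) = 14.0357
d((4, 3), (10, -10)) = 14.3178
d((4, 3), (-6, -10)) = 16.4012
d((10, -10), (-6, -10)) = 16.0

Closest pair: (-5, 4) and (4, 3) with distance 9.0554

The closest pair is (-5, 4) and (4, 3) with Euclidean distance 9.0554. For 4 points, brute-force pairwise comparison is shown above. For large n, the divide-and-conquer algorithm (sort by x, recurse on halves, check the dividing strip) achieves O(n log n).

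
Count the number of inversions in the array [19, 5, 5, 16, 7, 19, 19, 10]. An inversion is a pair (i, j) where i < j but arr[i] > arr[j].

Finding inversions in [19, 5, 5, 16, 7, 19, 19, 10]:

(0, 1): arr[0]=19 > arr[1]=5
(0, 2): arr[0]=19 > arr[2]=5
(0, 3): arr[0]=19 > arr[3]=16
(0, 4): arr[0]=19 > arr[4]=7
(0, 7): arr[0]=19 > arr[7]=10
(3, 4): arr[3]=16 > arr[4]=7
(3, 7): arr[3]=16 > arr[7]=10
(5, 7): arr[5]=19 > arr[7]=10
(6, 7): arr[6]=19 > arr[7]=10

Total inversions: 9

The array has 9 inversion(s): (0,1), (0,2), (0,3), (0,4), (0,7), (3,4), (3,7), (5,7), (6,7). Each pair (i,j) satisfies i < j and arr[i] > arr[j].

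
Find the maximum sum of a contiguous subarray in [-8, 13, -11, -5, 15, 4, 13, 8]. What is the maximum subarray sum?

Using Kadane's algorithm on [-8, 13, -11, -5, 15, 4, 13, 8]:

Scanning through the array:
Position 1 (value 13): max_ending_here = 13, max_so_far = 13
Position 2 (value -11): max_ending_here = 2, max_so_far = 13
Position 3 (value -5): max_ending_here = -3, max_so_far = 13
Position 4 (value 15): max_ending_here = 15, max_so_far = 15
Position 5 (value 4): max_ending_here = 19, max_so_far = 19
Position 6 (value 13): max_ending_here = 32, max_so_far = 32
Position 7 (value 8): max_ending_here = 40, max_so_far = 40

Maximum subarray: [15, 4, 13, 8]
Maximum sum: 40

The maximum subarray is [15, 4, 13, 8] with sum 40. This subarray runs from index 4 to index 7.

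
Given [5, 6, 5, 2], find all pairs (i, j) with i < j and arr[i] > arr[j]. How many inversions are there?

Finding inversions in [5, 6, 5, 2]:

(0, 3): arr[0]=5 > arr[3]=2
(1, 2): arr[1]=6 > arr[2]=5
(1, 3): arr[1]=6 > arr[3]=2
(2, 3): arr[2]=5 > arr[3]=2

Total inversions: 4

The array has 4 inversion(s): (0,3), (1,2), (1,3), (2,3). Each pair (i,j) satisfies i < j and arr[i] > arr[j].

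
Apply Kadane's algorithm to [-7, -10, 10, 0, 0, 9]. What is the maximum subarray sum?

Using Kadane's algorithm on [-7, -10, 10, 0, 0, 9]:

Scanning through the array:
Position 1 (value -10): max_ending_here = -10, max_so_far = -7
Position 2 (value 10): max_ending_here = 10, max_so_far = 10
Position 3 (value 0): max_ending_here = 10, max_so_far = 10
Position 4 (value 0): max_ending_here = 10, max_so_far = 10
Position 5 (value 9): max_ending_here = 19, max_so_far = 19

Maximum subarray: [10, 0, 0, 9]
Maximum sum: 19

The maximum subarray is [10, 0, 0, 9] with sum 19. This subarray runs from index 2 to index 5.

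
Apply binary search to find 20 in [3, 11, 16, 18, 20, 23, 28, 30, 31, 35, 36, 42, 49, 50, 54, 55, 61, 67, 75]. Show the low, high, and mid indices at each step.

Binary search for 20 in [3, 11, 16, 18, 20, 23, 28, 30, 31, 35, 36, 42, 49, 50, 54, 55, 61, 67, 75]:

lo=0, hi=18, mid=9, arr[mid]=35 -> 35 > 20, search left half
lo=0, hi=8, mid=4, arr[mid]=20 -> Found target at index 4!

Binary search finds 20 at index 4 after 2 comparisons. The search repeatedly halves the search space by comparing with the middle element.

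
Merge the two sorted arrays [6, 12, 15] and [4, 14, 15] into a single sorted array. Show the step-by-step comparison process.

Merging process:

Compare 6 vs 4: take 4 from right. Merged: [4]
Compare 6 vs 14: take 6 from left. Merged: [4, 6]
Compare 12 vs 14: take 12 from left. Merged: [4, 6, 12]
Compare 15 vs 14: take 14 from right. Merged: [4, 6, 12, 14]
Compare 15 vs 15: take 15 from left. Merged: [4, 6, 12, 14, 15]
Append remaining from right: [15]. Merged: [4, 6, 12, 14, 15, 15]

Final merged array: [4, 6, 12, 14, 15, 15]
Total comparisons: 5

The merged array is [4, 6, 12, 14, 15, 15], requiring 5 comparisons. The merge step runs in O(n) time where n is the total number of elements.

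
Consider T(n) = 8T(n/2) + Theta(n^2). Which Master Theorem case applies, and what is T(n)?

Master Theorem for T(n) = 8T(n/2) + O(n^2):

a = 8, b = 2, c = 2
log_b(a) = log_2(8) = 3.0000

Case 1: c = 2 < log_2(8) = 3.0000
T(n) = O(n^(log_2 8)) = O(n^3)

For T(n) = 8T(n/2) + O(n^2): log_2(8) = 3.0000. This is Case 1 of the Master Theorem (c < log_b(a), work dominated by leaves), giving O(n^3).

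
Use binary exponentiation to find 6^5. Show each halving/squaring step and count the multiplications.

Computing 6^5 by squaring (build up from 6^1; each line after the first costs one multiplication):

6^1 = 6
6^2 = (6^1)^2 = 6^2 = 36
6^4 = (6^2)^2 = 36^2 = 1296
6^5 = 6 * 6^4 = 6 * 1296 = 7776

Result: 7776
Multiplications needed: 3 (3 lines after 6^1)

6^5 = 7776. Using exponentiation by squaring, this requires 3 multiplications. The key idea: if the exponent is even, square the half-power; if odd, multiply by the base once.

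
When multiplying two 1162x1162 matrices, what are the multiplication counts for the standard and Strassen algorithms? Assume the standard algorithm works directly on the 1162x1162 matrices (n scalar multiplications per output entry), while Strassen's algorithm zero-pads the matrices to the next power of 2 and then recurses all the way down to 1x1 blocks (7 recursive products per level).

Matrix multiplication for 1162x1162 matrices:

Strassen's algorithm requires power-of-2 dimensions. Pad 1162x1162 to 2048x2048 (next power of 2).

Standard algorithm: 1162^3 = 1568983528 multiplications
Strassen's algorithm: 7^(log2(2048)) = 7^11 = 1977326743 multiplications
Difference: 1568983528 - 1977326743 = -408343215 (Strassen uses MORE here due to padding overhead — for small or just-over-power-of-2 n, padding can outweigh the per-level savings)

Standard: 1568983528 multiplications (1162^3). Strassen: 1977326743 multiplications (7^11, after padding to 2048x2048). Strassen reduces 8 recursive multiplications to 7 at each level.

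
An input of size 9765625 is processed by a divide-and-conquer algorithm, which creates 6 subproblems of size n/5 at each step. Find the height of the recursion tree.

For divide and conquer with division factor 5:

Problem sizes at each level:
Level 0: 9765625
Level 1: 1953125
Level 2: 390625
Level 3: 78125
Level 4: 15625
Level 5: 3125
Level 6: 625
Level 7: 125
Level 8: 25
Level 9: 5
Level 10: 1

The root is level 0 and the size-1 base case is level 10 (the tree spans levels 0 through 10, i.e. 11 levels counting the root), so the depth is the number of divisions: log_5(9765625) = 10

The recursion tree depth is log_5(9765625) = 10. At each level, the problem size is divided by 5, so it takes 10 divisions to reduce to a base case of size 1. The algorithm makes 6 recursive calls at each level.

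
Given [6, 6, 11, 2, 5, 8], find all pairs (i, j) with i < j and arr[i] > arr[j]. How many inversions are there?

Finding inversions in [6, 6, 11, 2, 5, 8]:

(0, 3): arr[0]=6 > arr[3]=2
(0, 4): arr[0]=6 > arr[4]=5
(1, 3): arr[1]=6 > arr[3]=2
(1, 4): arr[1]=6 > arr[4]=5
(2, 3): arr[2]=11 > arr[3]=2
(2, 4): arr[2]=11 > arr[4]=5
(2, 5): arr[2]=11 > arr[5]=8

Total inversions: 7

The array has 7 inversion(s): (0,3), (0,4), (1,3), (1,4), (2,3), (2,4), (2,5). Each pair (i,j) satisfies i < j and arr[i] > arr[j].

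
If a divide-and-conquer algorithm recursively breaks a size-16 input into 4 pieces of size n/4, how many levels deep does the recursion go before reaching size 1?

For divide and conquer with division factor 4:

Problem sizes at each level:
Level 0: 16
Level 1: 4
Level 2: 1

The root is level 0 and the size-1 base case is level 2 (the tree spans levels 0 through 2, i.e. 3 levels counting the root), so the depth is the number of divisions: log_4(16) = 2

The recursion tree depth is log_4(16) = 2. At each level, the problem size is divided by 4, so it takes 2 divisions to reduce to a base case of size 1. The algorithm makes 4 recursive calls at each level.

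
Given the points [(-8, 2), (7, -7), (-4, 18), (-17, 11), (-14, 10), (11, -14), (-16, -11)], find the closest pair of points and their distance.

Computing all pairwise distances among 7 points:

d((-8, 2), (7, -7)) = 17.4929
d((-8, 2), (-4, 18)) = 16.4924
d((-8, 2), (-17, 11)) = 12.7279
d((-8, 2), (-14, 10)) = 10.0
d((-8, 2), (11, -14)) = 24.8395
d((-8, 2), (-16, -11)) = 15.2643
d((7, -7), (-4, 18)) = 27.313
d((7, -7), (-17, 11)) = 30.0
d((7, -7), (-14, 10)) = 27.0185
d((7, -7), (11, -14)) = 8.0623
d((7, -7), (-16, -11)) = 23.3452
d((-4, 18), (-17, 11)) = 14.7648
d((-4, 18), (-14, 10)) = 12.8062
d((-4, 18), (11, -14)) = 35.3412
d((-4, 18), (-16, -11)) = 31.3847
d((-17, 11), (-14, 10)) = 3.1623 <-- minimum
d((-17, 11), (11, -14)) = 37.5366
d((-17, 11), (-16, -11)) = 22.0227
d((-14, 10), (11, -14)) = 34.6554
d((-14, 10), (-16, -11)) = 21.095
d((11, -14), (-16, -11)) = 27.1662

Closest pair: (-17, 11) and (-14, 10) with distance 3.1623

The closest pair is (-17, 11) and (-14, 10) with Euclidean distance 3.1623. For 7 points, brute-force pairwise comparison is shown above. For large n, the divide-and-conquer algorithm (sort by x, recurse on halves, check the dividing strip) achieves O(n log n).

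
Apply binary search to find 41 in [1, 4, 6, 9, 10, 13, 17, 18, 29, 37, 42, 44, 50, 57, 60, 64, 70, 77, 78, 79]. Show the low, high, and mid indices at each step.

Binary search for 41 in [1, 4, 6, 9, 10, 13, 17, 18, 29, 37, 42, 44, 50, 57, 60, 64, 70, 77, 78, 79]:

lo=0, hi=19, mid=9, arr[mid]=37 -> 37 < 41, search right half
lo=10, hi=19, mid=14, arr[mid]=60 -> 60 > 41, search left half
lo=10, hi=13, mid=11, arr[mid]=44 -> 44 > 41, search left half
lo=10, hi=10, mid=10, arr[mid]=42 -> 42 > 41, search left half
lo=10 > hi=9, target 41 not found

Binary search determines that 41 is not in the array after 4 comparisons. The search space was exhausted without finding the target.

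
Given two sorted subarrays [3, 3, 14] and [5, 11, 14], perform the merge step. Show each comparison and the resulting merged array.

Merging process:

Compare 3 vs 5: take 3 from left. Merged: [3]
Compare 3 vs 5: take 3 from left. Merged: [3, 3]
Compare 14 vs 5: take 5 from right. Merged: [3, 3, 5]
Compare 14 vs 11: take 11 from right. Merged: [3, 3, 5, 11]
Compare 14 vs 14: take 14 from left. Merged: [3, 3, 5, 11, 14]
Append remaining from right: [14]. Merged: [3, 3, 5, 11, 14, 14]

Final merged array: [3, 3, 5, 11, 14, 14]
Total comparisons: 5

The merged array is [3, 3, 5, 11, 14, 14], requiring 5 comparisons. The merge step runs in O(n) time where n is the total number of elements.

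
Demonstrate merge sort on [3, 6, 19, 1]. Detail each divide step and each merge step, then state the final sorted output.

Merge sort trace:

Split: [3, 6, 19, 1] -> [3, 6] and [19, 1]
  Split: [3, 6] -> [3] and [6]
  Merge: [3] + [6] -> [3, 6]
  Split: [19, 1] -> [19] and [1]
  Merge: [19] + [1] -> [1, 19]
Merge: [3, 6] + [1, 19] -> [1, 3, 6, 19]

Final sorted array: [1, 3, 6, 19]

The merge sort proceeds by recursively splitting the array and merging sorted halves.
After all merges, the sorted array is [1, 3, 6, 19].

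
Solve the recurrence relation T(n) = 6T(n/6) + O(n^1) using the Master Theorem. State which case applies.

Master Theorem for T(n) = 6T(n/6) + O(n^1):

a = 6, b = 6, c = 1
log_b(a) = log_6(6) = 1.0000

Case 2: c = 1 = log_6(6) = 1.0000
T(n) = O(n^1 log n) = O(n log n)

For T(n) = 6T(n/6) + O(n^1): log_6(6) = 1.0000. This is Case 2 of the Master Theorem (c = log_b(a), equal work at all levels), giving O(n log n).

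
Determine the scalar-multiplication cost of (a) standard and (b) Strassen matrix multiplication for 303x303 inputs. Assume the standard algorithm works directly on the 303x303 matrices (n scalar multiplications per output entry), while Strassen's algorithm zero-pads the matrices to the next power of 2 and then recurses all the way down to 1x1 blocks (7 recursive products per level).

Matrix multiplication for 303x303 matrices:

Strassen's algorithm requires power-of-2 dimensions. Pad 303x303 to 512x512 (next power of 2).

Standard algorithm: 303^3 = 27818127 multiplications
Strassen's algorithm: 7^(log2(512)) = 7^9 = 40353607 multiplications
Difference: 27818127 - 40353607 = -12535480 (Strassen uses MORE here due to padding overhead — for small or just-over-power-of-2 n, padding can outweigh the per-level savings)

Standard: 27818127 multiplications (303^3). Strassen: 40353607 multiplications (7^9, after padding to 512x512). Strassen reduces 8 recursive multiplications to 7 at each level.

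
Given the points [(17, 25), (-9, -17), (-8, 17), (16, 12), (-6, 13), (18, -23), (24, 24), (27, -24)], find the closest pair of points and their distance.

Computing all pairwise distances among 8 points:

d((17, 25), (-9, -17)) = 49.3964
d((17, 25), (-8, 17)) = 26.2488
d((17, 25), (16, 12)) = 13.0384
d((17, 25), (-6, 13)) = 25.9422
d((17, 25), (18, -23)) = 48.0104
d((17, 25), (24, 24)) = 7.0711
d((17, 25), (27, -24)) = 50.01
d((-9, -17), (-8, 17)) = 34.0147
d((-9, -17), (16, 12)) = 38.2884
d((-9, -17), (-6, 13)) = 30.1496
d((-9, -17), (18, -23)) = 27.6586
d((-9, -17), (24, 24)) = 52.6308
d((-9, -17), (27, -24)) = 36.6742
d((-8, 17), (16, 12)) = 24.5153
d((-8, 17), (-6, 13)) = 4.4721 <-- minimum
d((-8, 17), (18, -23)) = 47.7074
d((-8, 17), (24, 24)) = 32.7567
d((-8, 17), (27, -24)) = 53.9073
d((16, 12), (-6, 13)) = 22.0227
d((16, 12), (18, -23)) = 35.0571
d((16, 12), (24, 24)) = 14.4222
d((16, 12), (27, -24)) = 37.6431
d((-6, 13), (18, -23)) = 43.2666
d((-6, 13), (24, 24)) = 31.9531
d((-6, 13), (27, -24)) = 49.5782
d((18, -23), (24, 24)) = 47.3814
d((18, -23), (27, -24)) = 9.0554
d((24, 24), (27, -24)) = 48.0937

Closest pair: (-8, 17) and (-6, 13) with distance 4.4721

The closest pair is (-8, 17) and (-6, 13) with Euclidean distance 4.4721. For 8 points, brute-force pairwise comparison is shown above. For large n, the divide-and-conquer algorithm (sort by x, recurse on halves, check the dividing strip) achieves O(n log n).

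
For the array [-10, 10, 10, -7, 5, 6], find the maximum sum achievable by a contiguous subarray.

Using Kadane's algorithm on [-10, 10, 10, -7, 5, 6]:

Scanning through the array:
Position 1 (value 10): max_ending_here = 10, max_so_far = 10
Position 2 (value 10): max_ending_here = 20, max_so_far = 20
Position 3 (value -7): max_ending_here = 13, max_so_far = 20
Position 4 (value 5): max_ending_here = 18, max_so_far = 20
Position 5 (value 6): max_ending_here = 24, max_so_far = 24

Maximum subarray: [10, 10, -7, 5, 6]
Maximum sum: 24

The maximum subarray is [10, 10, -7, 5, 6] with sum 24. This subarray runs from index 1 to index 5.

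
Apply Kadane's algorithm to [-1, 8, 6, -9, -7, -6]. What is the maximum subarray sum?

Using Kadane's algorithm on [-1, 8, 6, -9, -7, -6]:

Scanning through the array:
Position 1 (value 8): max_ending_here = 8, max_so_far = 8
Position 2 (value 6): max_ending_here = 14, max_so_far = 14
Position 3 (value -9): max_ending_here = 5, max_so_far = 14
Position 4 (value -7): max_ending_here = -2, max_so_far = 14
Position 5 (value -6): max_ending_here = -6, max_so_far = 14

Maximum subarray: [8, 6]
Maximum sum: 14

The maximum subarray is [8, 6] with sum 14. This subarray runs from index 1 to index 2.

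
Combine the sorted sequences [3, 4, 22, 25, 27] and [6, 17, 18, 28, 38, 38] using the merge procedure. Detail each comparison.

Merging process:

Compare 3 vs 6: take 3 from left. Merged: [3]
Compare 4 vs 6: take 4 from left. Merged: [3, 4]
Compare 22 vs 6: take 6 from right. Merged: [3, 4, 6]
Compare 22 vs 17: take 17 from right. Merged: [3, 4, 6, 17]
Compare 22 vs 18: take 18 from right. Merged: [3, 4, 6, 17, 18]
Compare 22 vs 28: take 22 from left. Merged: [3, 4, 6, 17, 18, 22]
Compare 25 vs 28: take 25 from left. Merged: [3, 4, 6, 17, 18, 22, 25]
Compare 27 vs 28: take 27 from left. Merged: [3, 4, 6, 17, 18, 22, 25, 27]
Append remaining from right: [28, 38, 38]. Merged: [3, 4, 6, 17, 18, 22, 25, 27, 28, 38, 38]

Final merged array: [3, 4, 6, 17, 18, 22, 25, 27, 28, 38, 38]
Total comparisons: 8

The merged array is [3, 4, 6, 17, 18, 22, 25, 27, 28, 38, 38], requiring 8 comparisons. The merge step runs in O(n) time where n is the total number of elements.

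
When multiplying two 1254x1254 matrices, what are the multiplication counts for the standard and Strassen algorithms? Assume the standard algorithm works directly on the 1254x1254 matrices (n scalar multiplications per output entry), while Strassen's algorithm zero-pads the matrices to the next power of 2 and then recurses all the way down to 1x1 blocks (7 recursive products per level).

Matrix multiplication for 1254x1254 matrices:

Strassen's algorithm requires power-of-2 dimensions. Pad 1254x1254 to 2048x2048 (next power of 2).

Standard algorithm: 1254^3 = 1971935064 multiplications
Strassen's algorithm: 7^(log2(2048)) = 7^11 = 1977326743 multiplications
Difference: 1971935064 - 1977326743 = -5391679 (Strassen uses MORE here due to padding overhead — for small or just-over-power-of-2 n, padding can outweigh the per-level savings)

Standard: 1971935064 multiplications (1254^3). Strassen: 1977326743 multiplications (7^11, after padding to 2048x2048). Strassen reduces 8 recursive multiplications to 7 at each level.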